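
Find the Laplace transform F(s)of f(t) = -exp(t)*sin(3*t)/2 -3/(2*(s - 1)^2 + 18)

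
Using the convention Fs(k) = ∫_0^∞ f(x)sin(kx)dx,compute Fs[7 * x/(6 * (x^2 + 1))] 7 * pi * exp(-k)/12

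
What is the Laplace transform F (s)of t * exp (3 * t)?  (s - 3)^ (-2)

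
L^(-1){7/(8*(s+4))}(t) 7*exp(-4*t)/8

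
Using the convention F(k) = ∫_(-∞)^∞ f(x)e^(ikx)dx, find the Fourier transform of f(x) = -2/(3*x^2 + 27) -2*pi*exp(-3*Abs(k))/9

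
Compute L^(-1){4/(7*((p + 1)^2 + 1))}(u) 4*exp(-u)*sin(u)/7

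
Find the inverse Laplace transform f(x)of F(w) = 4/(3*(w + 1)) 4*exp(-x)/3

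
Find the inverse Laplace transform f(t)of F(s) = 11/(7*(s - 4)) 11*exp(4*t)/7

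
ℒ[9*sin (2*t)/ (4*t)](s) 9*atan (2/s)/4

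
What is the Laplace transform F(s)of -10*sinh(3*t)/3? -10/(s^2-9)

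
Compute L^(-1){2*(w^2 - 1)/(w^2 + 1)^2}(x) 2*x*cos(x)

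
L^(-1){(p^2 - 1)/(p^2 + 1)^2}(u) u * cos(u)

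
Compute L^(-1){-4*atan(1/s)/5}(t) -4*sin(t)/(5*t)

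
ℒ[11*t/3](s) 11/(3*s^2)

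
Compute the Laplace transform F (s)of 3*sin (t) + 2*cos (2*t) 2*s/ (s^2 + 4) + 3/ (s^2 + 1)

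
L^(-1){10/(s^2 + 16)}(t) 5*sin(4*t)/2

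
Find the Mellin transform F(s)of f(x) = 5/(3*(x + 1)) 5*pi*csc(pi*s)/3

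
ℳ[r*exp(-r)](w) gamma(w + 1) 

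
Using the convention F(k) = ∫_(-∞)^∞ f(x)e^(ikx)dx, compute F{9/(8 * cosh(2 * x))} 9 * pi/(16 * cosh(pi * k/4))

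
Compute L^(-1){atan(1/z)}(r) sin(r)/r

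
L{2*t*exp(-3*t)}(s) 2/(s + 3)^2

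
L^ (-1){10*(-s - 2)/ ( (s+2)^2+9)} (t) -10*exp (-2*t)*cos (3*t)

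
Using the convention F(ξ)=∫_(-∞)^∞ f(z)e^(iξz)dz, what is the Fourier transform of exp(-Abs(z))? 2/(ξ^2 + 1)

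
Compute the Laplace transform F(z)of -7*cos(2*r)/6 -7*z/(6*z^2 + 24)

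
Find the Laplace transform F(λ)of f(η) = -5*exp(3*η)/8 -5/(8*λ - 24)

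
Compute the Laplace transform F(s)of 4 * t 4/s^2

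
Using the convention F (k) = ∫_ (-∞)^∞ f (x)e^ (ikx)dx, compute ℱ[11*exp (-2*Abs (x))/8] 11/ (2*(k^2+4))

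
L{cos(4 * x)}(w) w/(w^2 + 16)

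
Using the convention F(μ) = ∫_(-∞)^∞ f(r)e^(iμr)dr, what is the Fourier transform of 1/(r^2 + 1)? pi*exp(-Abs(μ))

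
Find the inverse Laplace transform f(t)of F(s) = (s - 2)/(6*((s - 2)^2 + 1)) exp(2*t)*cos(t)/6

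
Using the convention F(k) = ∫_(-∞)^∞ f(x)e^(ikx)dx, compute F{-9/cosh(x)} -9*pi/cosh(pi*k/2)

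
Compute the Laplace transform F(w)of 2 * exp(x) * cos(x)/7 2 * (w - 1)/(7 * ((w - 1)^2 + 1))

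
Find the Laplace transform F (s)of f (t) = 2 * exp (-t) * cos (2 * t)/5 2 * (s + 1)/ (5 * ( (s + 1)^2 + 4))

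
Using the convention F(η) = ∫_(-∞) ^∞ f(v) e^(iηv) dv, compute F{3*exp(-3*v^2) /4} sqrt(3)*sqrt(pi)*exp(-η^2/12) /4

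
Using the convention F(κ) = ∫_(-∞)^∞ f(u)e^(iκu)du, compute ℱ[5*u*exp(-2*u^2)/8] 5*sqrt(2)*I*sqrt(pi)*κ*exp(-κ^2/8)/64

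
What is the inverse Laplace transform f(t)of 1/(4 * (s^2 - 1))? sinh(t)/4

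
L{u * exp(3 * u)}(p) (p - 3)^(-2)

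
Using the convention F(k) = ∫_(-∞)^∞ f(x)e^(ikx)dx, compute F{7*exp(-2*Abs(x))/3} 28/(3*(k^2 + 4))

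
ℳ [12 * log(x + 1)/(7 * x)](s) -12 * pi * csc(pi * s)/(7 * s - 7)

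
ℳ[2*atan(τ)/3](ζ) -pi*sec(pi*ζ/2)/(3*ζ)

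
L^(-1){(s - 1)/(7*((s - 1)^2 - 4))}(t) exp(t)*cosh(2*t)/7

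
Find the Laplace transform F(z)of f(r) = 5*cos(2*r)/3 5*z/(3*(z^2 + 4))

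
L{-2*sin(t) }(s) -2/(s^2 + 1) 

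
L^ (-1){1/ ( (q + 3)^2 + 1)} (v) exp (-3*v)*sin (v)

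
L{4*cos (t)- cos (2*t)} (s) 4*s/ (s^2 + 1)- s/ (s^2 + 4)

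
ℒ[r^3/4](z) 3/(2*z^4)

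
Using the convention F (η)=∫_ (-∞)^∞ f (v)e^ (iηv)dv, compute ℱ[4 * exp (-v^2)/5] 4 * sqrt (pi) * exp (-η^2/4)/5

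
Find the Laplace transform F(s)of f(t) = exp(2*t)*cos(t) (s - 2)/((s - 2)^2 + 1)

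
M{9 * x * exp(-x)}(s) 9 * gamma(s + 1)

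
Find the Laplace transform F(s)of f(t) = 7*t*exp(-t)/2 7/(2*(s + 1)^2)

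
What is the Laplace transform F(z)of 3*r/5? 3/(5*z^2)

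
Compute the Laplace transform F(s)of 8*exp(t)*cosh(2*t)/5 8*(s - 1)/(5*((s - 1)^2 - 4))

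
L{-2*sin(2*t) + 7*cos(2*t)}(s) 7*s/(s^2 + 4)-4/(s^2 + 4)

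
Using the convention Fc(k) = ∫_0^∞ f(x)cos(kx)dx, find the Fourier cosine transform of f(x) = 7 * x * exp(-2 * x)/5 7 * (4 - k^2)/(5 * (k^2 + 4)^2)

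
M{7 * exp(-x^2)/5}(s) 7 * gamma(s/2)/10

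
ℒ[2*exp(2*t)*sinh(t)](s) 2/((s - 2)^2 - 1)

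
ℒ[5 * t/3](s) 5/(3 * s^2)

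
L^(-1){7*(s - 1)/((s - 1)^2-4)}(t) 7*exp(t)*cosh(2*t)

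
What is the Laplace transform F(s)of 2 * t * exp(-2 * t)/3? 2/(3 * (s+2)^2)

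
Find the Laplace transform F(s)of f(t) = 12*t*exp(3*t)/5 12/(5*(s - 3)^2)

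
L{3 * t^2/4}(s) 3/(2 * s^3)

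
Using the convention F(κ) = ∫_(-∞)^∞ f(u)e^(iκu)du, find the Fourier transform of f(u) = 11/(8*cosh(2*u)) 11*pi/(16*cosh(pi*κ/4))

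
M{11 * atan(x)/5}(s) -11 * pi * sec(pi * s/2)/(10 * s)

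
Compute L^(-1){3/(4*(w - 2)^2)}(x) 3*x*exp(2*x)/4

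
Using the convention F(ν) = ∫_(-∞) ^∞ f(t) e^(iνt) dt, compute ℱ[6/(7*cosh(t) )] 6*pi/(7*cosh(pi*ν/2) ) 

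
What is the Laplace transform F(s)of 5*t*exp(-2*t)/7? 5/(7*(s + 2)^2)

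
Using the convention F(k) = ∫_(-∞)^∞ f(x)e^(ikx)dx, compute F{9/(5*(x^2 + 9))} 3*pi*exp(-3*Abs(k))/5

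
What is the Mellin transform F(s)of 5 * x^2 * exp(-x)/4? 5 * gamma(s + 2)/4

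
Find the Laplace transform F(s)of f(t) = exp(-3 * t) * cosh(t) (s + 3)/((s + 3)^2 - 1)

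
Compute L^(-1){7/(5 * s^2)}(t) 7 * t/5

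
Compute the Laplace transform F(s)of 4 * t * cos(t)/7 4 * (s^2 - 1)/(7 * (s^2 + 1)^2)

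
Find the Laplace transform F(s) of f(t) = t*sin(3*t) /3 2*s/(s^2 + 9) ^2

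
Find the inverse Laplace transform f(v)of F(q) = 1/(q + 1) exp(-v)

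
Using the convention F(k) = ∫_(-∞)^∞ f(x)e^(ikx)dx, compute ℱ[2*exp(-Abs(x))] 4/(k^2+1)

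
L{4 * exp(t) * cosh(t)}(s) 4 * (s - 1)/(s * (s - 2))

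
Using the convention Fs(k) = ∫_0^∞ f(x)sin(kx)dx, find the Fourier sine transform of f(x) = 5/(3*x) 5*pi/6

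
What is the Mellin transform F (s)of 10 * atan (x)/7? -5 * pi * sec (pi * s/2)/ (7 * s)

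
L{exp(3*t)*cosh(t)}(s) (s - 3)/((s - 3)^2 - 1)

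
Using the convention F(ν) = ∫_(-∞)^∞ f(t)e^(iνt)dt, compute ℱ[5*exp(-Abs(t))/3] 10/(3*(ν^2 + 1))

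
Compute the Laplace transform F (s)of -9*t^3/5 -54/ (5*s^4)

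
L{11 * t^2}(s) 22/s^3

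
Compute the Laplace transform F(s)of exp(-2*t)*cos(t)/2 (s+2)/(2*((s+2)^2+1))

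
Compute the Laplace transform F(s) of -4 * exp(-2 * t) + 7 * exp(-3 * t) 7/(s + 3) - 4/(s + 2) 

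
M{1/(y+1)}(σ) pi*csc(pi*σ)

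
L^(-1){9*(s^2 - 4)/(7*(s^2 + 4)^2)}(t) 9*t*cos(2*t)/7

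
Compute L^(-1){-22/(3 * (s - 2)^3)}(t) -11 * t^2 * exp(2 * t)/3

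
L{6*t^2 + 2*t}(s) 12/s^3 + 2/s^2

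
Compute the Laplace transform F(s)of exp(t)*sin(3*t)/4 3/(4*((s - 1)^2 + 9))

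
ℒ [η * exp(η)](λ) (λ - 1)^(-2)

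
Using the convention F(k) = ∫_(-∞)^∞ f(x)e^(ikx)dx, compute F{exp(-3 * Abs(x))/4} 3/(2 * (k^2 + 9))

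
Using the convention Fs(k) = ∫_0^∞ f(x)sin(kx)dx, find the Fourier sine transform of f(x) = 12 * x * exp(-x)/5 24 * k/(5 * (k^2+1)^2)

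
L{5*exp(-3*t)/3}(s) 5/(3*(s + 3))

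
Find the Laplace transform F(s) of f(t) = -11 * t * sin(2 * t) -44 * s/(s^2 + 4) ^2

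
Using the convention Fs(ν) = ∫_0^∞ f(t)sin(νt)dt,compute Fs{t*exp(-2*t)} 4*ν/(ν^2 + 4)^2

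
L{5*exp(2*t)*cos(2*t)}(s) 5*(s - 2)/((s - 2)^2 + 4)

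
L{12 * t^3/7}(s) 72/(7 * s^4)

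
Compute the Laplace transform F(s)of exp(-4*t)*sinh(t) 1/((s + 4)^2 - 1)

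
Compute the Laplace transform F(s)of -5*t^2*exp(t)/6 -5/(3*(s - 1)^3)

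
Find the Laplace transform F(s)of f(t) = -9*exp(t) -9/(s - 1)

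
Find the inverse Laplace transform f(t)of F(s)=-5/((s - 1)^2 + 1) -5 * exp(t) * sin(t)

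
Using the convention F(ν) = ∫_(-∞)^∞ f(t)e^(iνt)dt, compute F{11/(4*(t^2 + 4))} 11*pi*exp(-2*Abs(ν))/8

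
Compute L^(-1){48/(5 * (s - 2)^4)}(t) 8 * t^3 * exp(2 * t)/5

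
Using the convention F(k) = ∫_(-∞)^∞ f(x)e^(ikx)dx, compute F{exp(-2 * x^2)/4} sqrt(2) * sqrt(pi) * exp(-k^2/8)/8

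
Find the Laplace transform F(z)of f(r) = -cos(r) -z/(z^2 + 1)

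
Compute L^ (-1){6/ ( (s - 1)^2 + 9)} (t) 2*exp (t)*sin (3*t)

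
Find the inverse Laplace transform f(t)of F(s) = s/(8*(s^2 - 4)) cosh(2*t)/8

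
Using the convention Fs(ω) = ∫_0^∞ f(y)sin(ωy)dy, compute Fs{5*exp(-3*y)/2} 5*ω/(2*(ω^2 + 9))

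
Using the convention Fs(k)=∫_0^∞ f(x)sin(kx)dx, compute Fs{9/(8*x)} 9*pi/16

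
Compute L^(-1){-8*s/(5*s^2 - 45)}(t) -8*cosh(3*t)/5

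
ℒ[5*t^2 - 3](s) 10/s^3 - 3/s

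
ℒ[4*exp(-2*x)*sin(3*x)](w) 12/((w + 2)^2 + 9)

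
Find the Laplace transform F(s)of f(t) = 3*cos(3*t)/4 3*s/(4*(s^2+9))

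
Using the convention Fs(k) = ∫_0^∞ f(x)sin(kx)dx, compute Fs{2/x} pi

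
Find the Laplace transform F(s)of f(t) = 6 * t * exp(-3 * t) 6/(s+3)^2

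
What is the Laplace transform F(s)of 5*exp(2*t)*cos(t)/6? 5*(s - 2)/(6*((s - 2)^2+1))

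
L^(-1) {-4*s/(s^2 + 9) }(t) -4*cos(3*t) 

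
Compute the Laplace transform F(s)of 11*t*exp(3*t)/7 11/(7*(s - 3)^2)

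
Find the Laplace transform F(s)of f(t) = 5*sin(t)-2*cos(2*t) 5/(s^2 + 1)-2*s/(s^2 + 4)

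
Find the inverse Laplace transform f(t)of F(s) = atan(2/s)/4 sin(2 * t)/(4 * t)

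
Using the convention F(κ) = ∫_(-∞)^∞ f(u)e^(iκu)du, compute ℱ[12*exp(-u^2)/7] 12*sqrt(pi)*exp(-κ^2/4)/7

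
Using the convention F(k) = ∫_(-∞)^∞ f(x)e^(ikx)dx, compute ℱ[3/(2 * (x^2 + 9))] pi * exp(-3 * Abs(k))/2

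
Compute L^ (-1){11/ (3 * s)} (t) 11/3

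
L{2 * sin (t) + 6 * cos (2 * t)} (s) 6 * s/ (s^2 + 4) + 2/ (s^2 + 1)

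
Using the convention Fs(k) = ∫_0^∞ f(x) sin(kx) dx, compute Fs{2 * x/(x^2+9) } pi * exp(-3 * k) 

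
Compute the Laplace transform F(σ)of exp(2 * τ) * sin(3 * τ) 3/((σ - 2)^2 + 9)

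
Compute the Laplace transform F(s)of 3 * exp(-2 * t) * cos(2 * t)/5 3 * (s + 2)/(5 * ((s + 2)^2 + 4))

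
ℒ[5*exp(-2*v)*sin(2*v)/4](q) 5/(2*((q + 2)^2 + 4))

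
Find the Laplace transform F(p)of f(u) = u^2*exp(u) 2/(p - 1)^3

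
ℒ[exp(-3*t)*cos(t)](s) (s + 3)/((s + 3)^2 + 1)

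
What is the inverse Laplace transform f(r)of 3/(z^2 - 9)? sinh(3 * r)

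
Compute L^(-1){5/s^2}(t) 5*t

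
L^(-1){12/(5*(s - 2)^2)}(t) 12*t*exp(2*t)/5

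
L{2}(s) 2/s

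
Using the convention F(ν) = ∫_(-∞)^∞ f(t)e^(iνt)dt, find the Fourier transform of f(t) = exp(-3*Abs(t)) 6/(ν^2 + 9)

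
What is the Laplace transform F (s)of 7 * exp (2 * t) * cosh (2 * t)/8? 7 * (s - 2)/ (8 * s * (s - 4))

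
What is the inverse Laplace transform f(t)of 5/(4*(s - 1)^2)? 5*t*exp(t)/4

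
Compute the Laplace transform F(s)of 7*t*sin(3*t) 42*s/(s^2 + 9)^2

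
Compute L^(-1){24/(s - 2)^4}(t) 4*t^3*exp(2*t)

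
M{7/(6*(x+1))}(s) 7*pi*csc(pi*s)/6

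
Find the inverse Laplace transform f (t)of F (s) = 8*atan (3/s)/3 8*sin (3*t)/ (3*t)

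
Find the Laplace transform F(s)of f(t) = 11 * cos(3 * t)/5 11 * s/(5 * (s^2 + 9))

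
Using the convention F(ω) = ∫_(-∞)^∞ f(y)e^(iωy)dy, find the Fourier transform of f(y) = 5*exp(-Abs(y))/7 10/(7*(ω^2 + 1))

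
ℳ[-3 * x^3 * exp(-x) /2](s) -3 * gamma(s + 3) /2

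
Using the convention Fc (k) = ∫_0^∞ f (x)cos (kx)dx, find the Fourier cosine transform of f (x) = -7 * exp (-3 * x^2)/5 -7 * sqrt (3) * sqrt (pi) * exp (-k^2/12)/30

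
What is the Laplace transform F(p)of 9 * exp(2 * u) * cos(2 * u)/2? 9 * (p - 2)/(2 * ((p - 2)^2 + 4))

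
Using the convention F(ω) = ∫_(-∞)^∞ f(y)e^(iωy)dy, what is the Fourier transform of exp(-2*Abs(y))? 4/(ω^2 + 4)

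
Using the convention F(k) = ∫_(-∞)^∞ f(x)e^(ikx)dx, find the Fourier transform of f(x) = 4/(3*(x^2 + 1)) 4*pi*exp(-Abs(k))/3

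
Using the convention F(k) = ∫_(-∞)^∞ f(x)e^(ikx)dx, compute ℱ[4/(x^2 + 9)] 4*pi*exp(-3*Abs(k))/3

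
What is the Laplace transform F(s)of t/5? 1/(5*s^2)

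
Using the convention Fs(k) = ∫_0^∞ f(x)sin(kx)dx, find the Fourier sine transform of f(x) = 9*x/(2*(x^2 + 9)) 9*pi*exp(-3*k)/4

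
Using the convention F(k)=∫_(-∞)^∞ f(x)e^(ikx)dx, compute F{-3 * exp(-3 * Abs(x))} -18/(k^2+9)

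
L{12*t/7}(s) 12/(7*s^2) 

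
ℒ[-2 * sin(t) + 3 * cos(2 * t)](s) 3 * s/(s^2 + 4) - 2/(s^2 + 1)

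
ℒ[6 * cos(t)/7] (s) 6 * s/(7 * (s^2+1))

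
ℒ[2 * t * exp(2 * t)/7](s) 2/(7 * (s - 2)^2)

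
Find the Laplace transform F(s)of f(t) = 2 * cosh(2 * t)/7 2 * s/(7 * (s^2 - 4))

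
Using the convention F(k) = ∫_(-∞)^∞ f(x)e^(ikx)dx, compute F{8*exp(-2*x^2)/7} 4*sqrt(2)*sqrt(pi)*exp(-k^2/8)/7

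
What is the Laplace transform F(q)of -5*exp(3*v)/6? -5/(6*q - 18)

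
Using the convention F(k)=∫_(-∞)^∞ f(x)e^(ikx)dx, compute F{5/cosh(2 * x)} 5 * pi/(2 * cosh(pi * k/4))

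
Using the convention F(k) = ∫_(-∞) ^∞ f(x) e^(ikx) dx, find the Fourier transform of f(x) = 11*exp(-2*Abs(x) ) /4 11/(k^2 + 4) 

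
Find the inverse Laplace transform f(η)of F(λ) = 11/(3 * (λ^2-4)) 11 * sinh(2 * η)/6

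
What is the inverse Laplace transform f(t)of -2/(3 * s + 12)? -2 * exp(-4 * t)/3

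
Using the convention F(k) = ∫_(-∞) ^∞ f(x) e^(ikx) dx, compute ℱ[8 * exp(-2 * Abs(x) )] 32/(k^2 + 4) 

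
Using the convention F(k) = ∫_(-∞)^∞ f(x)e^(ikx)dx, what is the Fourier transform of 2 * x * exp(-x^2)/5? I * sqrt(pi) * k * exp(-k^2/4)/5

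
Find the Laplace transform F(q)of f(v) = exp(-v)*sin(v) 1/((q + 1)^2 + 1)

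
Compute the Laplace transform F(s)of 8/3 8/(3 * s)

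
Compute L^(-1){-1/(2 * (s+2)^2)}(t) -t * exp(-2 * t)/2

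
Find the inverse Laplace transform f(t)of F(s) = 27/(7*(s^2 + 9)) 9*sin(3*t)/7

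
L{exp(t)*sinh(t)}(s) 1/(s*(s - 2))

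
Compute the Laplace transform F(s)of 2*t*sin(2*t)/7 8*s/(7*(s^2 + 4)^2)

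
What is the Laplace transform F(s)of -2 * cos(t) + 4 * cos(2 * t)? 4 * s/(s^2 + 4)-2 * s/(s^2 + 1)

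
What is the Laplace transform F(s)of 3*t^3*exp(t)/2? 9/(s - 1)^4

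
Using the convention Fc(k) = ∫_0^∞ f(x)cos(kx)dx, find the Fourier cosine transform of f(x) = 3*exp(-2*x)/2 3/(k^2 + 4)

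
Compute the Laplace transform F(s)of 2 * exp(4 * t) 2/(s - 4)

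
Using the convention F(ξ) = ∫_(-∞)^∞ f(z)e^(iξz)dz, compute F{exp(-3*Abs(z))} 6/(ξ^2 + 9)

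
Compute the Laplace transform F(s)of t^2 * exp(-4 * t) 2/(s+4)^3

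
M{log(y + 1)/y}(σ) -pi * csc(pi * σ)/(σ - 1)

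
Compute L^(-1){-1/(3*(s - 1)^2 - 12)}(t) -exp(t)*sinh(2*t)/6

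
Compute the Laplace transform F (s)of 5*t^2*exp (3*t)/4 5/ (2*(s - 3)^3)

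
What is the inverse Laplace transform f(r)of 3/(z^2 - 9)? sinh(3*r)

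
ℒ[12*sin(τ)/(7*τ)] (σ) 12*atan(1/σ)/7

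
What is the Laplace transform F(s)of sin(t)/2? 1/(2 * (s^2 + 1))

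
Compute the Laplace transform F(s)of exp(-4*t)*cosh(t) (s + 4)/((s + 4)^2 - 1)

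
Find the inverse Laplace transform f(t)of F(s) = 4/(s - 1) 4*exp(t)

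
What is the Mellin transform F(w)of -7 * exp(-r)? -7 * gamma(w)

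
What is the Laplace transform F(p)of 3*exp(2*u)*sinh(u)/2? 3/(2*((p - 2)^2-1))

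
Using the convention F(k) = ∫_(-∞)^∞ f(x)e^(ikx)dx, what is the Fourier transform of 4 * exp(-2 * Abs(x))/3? 16/(3 * (k^2 + 4))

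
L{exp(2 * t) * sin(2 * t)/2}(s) 1/((s - 2)^2 + 4)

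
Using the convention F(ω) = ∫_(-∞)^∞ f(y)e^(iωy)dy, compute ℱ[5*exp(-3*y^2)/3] 5*sqrt(3)*sqrt(pi)*exp(-ω^2/12)/9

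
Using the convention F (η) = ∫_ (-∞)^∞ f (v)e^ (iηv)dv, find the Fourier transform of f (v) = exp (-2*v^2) sqrt (2)*sqrt (pi)*exp (-η^2/8)/2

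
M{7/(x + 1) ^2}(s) -7 * pi * (s - 1) /sin(pi * s) 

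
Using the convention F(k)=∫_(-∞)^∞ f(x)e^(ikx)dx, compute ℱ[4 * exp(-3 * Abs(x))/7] 24/(7 * (k^2 + 9))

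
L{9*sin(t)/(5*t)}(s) 9*atan(1/s)/5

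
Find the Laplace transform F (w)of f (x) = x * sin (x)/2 w/ (w^2 + 1)^2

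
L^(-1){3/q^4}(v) v^3/2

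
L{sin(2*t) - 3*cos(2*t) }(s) 2/(s^2 + 4) - 3*s/(s^2 + 4) 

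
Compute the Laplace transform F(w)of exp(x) 1/(w - 1)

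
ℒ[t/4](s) 1/(4*s^2)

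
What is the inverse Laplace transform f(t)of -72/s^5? -3 * t^4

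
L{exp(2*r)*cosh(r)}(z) (z - 2)/((z - 2)^2-1)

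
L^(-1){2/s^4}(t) t^3/3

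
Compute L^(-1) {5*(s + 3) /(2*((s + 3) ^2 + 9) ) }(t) 5*exp(-3*t)*cos(3*t) /2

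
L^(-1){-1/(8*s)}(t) -1/8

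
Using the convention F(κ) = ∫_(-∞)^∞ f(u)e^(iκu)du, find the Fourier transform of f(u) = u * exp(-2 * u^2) sqrt(2) * I * sqrt(pi) * κ * exp(-κ^2/8)/8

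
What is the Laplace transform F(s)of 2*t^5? 240/s^6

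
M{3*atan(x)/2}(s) -3*pi*sec(pi*s/2)/(4*s)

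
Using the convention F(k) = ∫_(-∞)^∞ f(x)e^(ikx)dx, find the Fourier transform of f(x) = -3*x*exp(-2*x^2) -3*sqrt(2)*I*sqrt(pi)*k*exp(-k^2/8)/8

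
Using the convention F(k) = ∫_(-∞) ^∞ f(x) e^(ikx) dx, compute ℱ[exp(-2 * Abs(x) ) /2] 2/(k^2 + 4) 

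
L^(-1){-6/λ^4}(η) -η^3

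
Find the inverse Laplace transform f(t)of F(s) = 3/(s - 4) 3*exp(4*t)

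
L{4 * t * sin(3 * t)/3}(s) 8 * s/(s^2 + 9)^2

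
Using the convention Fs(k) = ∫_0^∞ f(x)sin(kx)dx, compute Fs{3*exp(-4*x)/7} 3*k/(7*(k^2 + 16))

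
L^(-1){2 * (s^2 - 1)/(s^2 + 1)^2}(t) 2 * t * cos(t)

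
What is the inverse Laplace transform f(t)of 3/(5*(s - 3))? 3*exp(3*t)/5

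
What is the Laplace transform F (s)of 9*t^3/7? 54/ (7*s^4)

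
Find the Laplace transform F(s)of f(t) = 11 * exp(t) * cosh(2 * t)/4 11 * (s - 1)/(4 * ((s - 1)^2 - 4))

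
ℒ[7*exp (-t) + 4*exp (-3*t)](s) 7/ (s + 1) + 4/ (s + 3) 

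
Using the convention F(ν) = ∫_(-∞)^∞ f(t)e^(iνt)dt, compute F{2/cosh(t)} 2*pi/cosh(pi*ν/2)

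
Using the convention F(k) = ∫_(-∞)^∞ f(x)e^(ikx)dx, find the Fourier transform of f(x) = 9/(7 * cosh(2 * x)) 9 * pi/(14 * cosh(pi * k/4))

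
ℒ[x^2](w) 2/w^3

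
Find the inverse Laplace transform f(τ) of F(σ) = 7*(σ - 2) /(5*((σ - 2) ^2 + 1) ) 7*exp(2*τ)*cos(τ) /5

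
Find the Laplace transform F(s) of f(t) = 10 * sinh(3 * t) 30/(s^2 - 9) 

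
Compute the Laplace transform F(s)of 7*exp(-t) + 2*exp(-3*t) 7/(s + 1) + 2/(s + 3)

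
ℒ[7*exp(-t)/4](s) 7/(4*(s + 1))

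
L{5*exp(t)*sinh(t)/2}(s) 5/(2*s*(s - 2))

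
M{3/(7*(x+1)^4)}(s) gamma(s)*gamma(4 - s)/14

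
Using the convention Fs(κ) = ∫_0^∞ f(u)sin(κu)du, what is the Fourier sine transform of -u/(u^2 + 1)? -pi*exp(-κ)/2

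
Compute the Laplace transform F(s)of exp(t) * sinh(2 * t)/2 1/((s - 1)^2-4)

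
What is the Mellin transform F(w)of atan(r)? -pi*sec(pi*w/2)/(2*w)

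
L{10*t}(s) 10/s^2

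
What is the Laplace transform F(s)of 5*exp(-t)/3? 5/(3*(s + 1))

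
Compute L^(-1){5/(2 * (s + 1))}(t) 5 * exp(-t)/2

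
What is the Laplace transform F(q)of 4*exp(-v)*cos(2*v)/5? 4*(q+1)/(5*((q+1)^2+4))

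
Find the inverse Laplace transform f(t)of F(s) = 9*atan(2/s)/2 9*sin(2*t)/(2*t)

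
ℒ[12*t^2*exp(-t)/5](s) 24/(5*(s + 1)^3)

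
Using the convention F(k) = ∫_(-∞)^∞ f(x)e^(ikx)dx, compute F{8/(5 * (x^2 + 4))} 4 * pi * exp(-2 * Abs(k))/5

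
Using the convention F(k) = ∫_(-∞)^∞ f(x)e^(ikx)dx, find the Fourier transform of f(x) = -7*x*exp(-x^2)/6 -7*I*sqrt(pi)*k*exp(-k^2/4)/12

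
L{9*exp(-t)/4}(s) 9/(4*(s+1))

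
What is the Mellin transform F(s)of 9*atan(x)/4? -9*pi*sec(pi*s/2)/(8*s)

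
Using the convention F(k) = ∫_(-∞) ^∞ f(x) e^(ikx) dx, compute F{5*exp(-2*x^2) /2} 5*sqrt(2)*sqrt(pi)*exp(-k^2/8) /4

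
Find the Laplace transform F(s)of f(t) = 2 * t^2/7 4/(7 * s^3)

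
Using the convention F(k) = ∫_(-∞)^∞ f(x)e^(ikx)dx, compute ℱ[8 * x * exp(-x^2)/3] 4 * I * sqrt(pi) * k * exp(-k^2/4)/3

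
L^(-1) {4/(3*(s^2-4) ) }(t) 2*sinh(2*t) /3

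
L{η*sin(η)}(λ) 2*λ/(λ^2 + 1)^2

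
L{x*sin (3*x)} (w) 6*w/ (w^2 + 9)^2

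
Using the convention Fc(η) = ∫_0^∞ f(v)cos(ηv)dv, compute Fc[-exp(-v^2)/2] -sqrt(pi) * exp(-η^2/4)/4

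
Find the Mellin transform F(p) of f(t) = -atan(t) pi*sec(pi*p/2) /(2*p) 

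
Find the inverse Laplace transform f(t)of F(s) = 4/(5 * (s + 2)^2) 4 * t * exp(-2 * t)/5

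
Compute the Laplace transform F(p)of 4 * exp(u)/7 4/(7 * (p - 1))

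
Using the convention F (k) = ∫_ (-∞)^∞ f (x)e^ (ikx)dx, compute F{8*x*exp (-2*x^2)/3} sqrt (2)*I*sqrt (pi)*k*exp (-k^2/8)/3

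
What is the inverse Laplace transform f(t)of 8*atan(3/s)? 8*sin(3*t)/t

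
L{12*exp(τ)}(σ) 12/(σ - 1)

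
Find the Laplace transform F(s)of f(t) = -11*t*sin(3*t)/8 -33*s/(4*(s^2 + 9)^2)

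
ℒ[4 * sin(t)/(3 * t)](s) 4 * atan(1/s)/3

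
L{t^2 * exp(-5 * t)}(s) 2/(s + 5)^3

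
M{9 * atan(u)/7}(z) -9 * pi * sec(pi * z/2)/(14 * z)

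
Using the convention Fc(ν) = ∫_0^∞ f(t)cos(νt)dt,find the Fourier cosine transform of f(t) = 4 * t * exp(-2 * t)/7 4 * (4 - ν^2)/(7 * (ν^2 + 4)^2)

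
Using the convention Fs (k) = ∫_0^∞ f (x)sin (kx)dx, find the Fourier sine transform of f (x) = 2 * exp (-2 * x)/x 2 * atan (k/2)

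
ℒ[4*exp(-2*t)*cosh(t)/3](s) 4*(s+2)/(3*((s+2)^2 - 1))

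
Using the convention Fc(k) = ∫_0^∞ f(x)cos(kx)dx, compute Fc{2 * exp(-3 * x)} 6/(k^2 + 9)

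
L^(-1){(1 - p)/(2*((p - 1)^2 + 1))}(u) -exp(u)*cos(u)/2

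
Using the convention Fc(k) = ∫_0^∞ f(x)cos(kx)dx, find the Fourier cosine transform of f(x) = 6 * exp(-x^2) 3 * sqrt(pi) * exp(-k^2/4)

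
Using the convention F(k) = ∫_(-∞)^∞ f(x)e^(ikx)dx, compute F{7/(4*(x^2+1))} 7*pi*exp(-Abs(k))/4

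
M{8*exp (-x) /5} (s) 8*gamma (s) /5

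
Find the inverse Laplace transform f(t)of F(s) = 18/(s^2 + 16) 9 * sin(4 * t)/2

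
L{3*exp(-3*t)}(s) 3/(s + 3)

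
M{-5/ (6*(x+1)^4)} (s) 5*pi*(s - 3)*(s - 2)*(s - 1)/ (36*sin (pi*s))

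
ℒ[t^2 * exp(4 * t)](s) 2/(s - 4) ^3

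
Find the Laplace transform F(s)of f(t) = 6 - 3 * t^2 6/s - 6/s^3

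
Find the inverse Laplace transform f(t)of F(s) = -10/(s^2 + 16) -5*sin(4*t)/2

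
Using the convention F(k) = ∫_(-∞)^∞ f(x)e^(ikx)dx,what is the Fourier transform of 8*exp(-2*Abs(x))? 32/(k^2 + 4)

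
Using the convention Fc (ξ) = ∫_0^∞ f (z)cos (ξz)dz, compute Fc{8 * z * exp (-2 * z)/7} 8 * (4 - ξ^2)/ (7 * (ξ^2 + 4)^2)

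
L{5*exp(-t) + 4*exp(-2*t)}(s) 4/(s + 2) + 5/(s + 1)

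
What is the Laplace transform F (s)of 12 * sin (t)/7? 12/ (7 * (s^2 + 1))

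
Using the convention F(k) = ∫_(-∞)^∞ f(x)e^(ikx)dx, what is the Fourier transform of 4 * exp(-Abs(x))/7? 8/(7 * (k^2 + 1))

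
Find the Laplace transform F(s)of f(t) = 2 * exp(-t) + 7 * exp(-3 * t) 7/(s + 3) + 2/(s + 1)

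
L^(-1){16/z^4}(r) 8*r^3/3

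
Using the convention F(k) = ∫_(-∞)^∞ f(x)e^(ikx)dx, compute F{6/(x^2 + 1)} 6 * pi * exp(-Abs(k))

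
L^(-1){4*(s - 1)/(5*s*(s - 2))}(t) 4*exp(t)*cosh(t)/5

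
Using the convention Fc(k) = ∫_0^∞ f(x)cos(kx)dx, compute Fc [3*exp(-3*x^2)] sqrt(3)*sqrt(pi)*exp(-k^2/12)/2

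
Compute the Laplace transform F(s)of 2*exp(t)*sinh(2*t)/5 4/(5*((s - 1)^2 - 4))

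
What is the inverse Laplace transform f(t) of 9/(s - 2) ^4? 3*t^3*exp(2*t) /2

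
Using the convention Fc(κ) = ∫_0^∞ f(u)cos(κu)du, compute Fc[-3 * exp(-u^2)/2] -3 * sqrt(pi) * exp(-κ^2/4)/4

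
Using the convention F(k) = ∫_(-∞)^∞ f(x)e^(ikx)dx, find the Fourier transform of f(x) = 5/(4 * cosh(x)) 5 * pi/(4 * cosh(pi * k/2))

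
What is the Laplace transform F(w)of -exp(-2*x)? -1/(w + 2)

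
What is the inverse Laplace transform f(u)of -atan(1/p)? -sin(u)/u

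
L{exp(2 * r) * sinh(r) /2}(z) 1/(2 * ((z - 2) ^2 - 1) ) 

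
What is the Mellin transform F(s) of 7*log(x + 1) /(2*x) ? -7*pi*csc(pi*s) /(2*s - 2) 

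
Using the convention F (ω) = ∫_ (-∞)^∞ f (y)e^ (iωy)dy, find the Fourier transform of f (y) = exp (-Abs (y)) 2/ (ω^2+1)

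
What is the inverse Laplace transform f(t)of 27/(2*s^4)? 9*t^3/4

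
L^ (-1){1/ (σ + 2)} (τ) exp (-2*τ)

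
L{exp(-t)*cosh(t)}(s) (s + 1)/(s*(s + 2))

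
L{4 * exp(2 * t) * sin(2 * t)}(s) 8/((s - 2)^2 + 4)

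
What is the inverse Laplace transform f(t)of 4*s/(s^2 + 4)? 4*cos(2*t)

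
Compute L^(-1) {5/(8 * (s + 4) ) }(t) 5 * exp(-4 * t) /8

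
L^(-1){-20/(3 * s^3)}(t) -10 * t^2/3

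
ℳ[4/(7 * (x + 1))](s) 4 * pi * csc(pi * s)/7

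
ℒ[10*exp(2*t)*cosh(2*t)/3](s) 10*(s - 2)/(3*s*(s - 4))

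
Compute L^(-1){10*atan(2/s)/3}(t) 10*sin(2*t)/(3*t)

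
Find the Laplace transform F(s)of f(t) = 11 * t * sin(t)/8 11 * s/(4 * (s^2 + 1)^2)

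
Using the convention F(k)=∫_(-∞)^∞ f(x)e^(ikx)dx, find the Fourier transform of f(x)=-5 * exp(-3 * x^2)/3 -5 * sqrt(3) * sqrt(pi) * exp(-k^2/12)/9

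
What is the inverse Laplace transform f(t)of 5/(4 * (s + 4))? 5 * exp(-4 * t)/4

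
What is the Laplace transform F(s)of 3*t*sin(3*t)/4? 9*s/(2*(s^2+9)^2)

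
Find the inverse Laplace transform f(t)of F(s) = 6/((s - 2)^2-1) 6*exp(2*t)*sinh(t)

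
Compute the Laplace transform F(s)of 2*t 2/s^2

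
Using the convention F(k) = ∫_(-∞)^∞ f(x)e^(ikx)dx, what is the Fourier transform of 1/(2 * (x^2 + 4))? pi * exp(-2 * Abs(k))/4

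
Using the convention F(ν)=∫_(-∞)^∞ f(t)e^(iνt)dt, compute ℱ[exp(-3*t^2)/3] sqrt(3)*sqrt(pi)*exp(-ν^2/12)/9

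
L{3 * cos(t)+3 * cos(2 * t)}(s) 3 * s/(s^2+4)+3 * s/(s^2+1)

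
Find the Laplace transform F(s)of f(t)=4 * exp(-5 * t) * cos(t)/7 4 * (s + 5)/(7 * ((s + 5)^2 + 1))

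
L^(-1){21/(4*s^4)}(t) 7*t^3/8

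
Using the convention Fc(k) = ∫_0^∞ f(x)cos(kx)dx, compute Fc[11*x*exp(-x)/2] 11*(1 - k^2)/(2*(k^2 + 1)^2)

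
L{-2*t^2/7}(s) -4/(7*s^3)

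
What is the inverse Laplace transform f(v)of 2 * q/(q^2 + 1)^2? v * sin(v)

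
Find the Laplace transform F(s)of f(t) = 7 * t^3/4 21/(2 * s^4)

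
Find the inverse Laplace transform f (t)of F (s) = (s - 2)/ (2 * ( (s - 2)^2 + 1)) exp (2 * t) * cos (t)/2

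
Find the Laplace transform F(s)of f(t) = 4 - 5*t 4/s - 5/s^2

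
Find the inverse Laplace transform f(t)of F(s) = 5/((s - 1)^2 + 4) 5*exp(t)*sin(2*t)/2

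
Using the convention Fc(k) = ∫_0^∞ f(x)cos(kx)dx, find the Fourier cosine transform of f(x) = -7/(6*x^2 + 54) -7*pi*exp(-3*k)/36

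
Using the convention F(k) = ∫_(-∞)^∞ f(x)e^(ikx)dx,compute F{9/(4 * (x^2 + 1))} 9 * pi * exp(-Abs(k))/4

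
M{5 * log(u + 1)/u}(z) -5 * pi * csc(pi * z)/(z - 1)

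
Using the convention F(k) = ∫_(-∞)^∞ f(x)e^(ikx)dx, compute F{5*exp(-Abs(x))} 10/(k^2 + 1)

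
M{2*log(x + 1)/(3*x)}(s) -2*pi*csc(pi*s)/(3*s - 3)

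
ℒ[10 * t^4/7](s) 240/(7 * s^5)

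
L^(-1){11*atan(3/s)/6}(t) 11*sin(3*t)/(6*t)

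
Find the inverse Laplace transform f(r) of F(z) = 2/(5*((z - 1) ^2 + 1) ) 2*exp(r)*sin(r) /5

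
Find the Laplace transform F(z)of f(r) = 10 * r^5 1200/z^6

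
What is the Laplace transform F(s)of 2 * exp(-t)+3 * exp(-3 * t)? 2/(s+1)+3/(s+3)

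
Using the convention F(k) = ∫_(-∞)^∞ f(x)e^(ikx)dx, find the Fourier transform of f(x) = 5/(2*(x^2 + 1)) 5*pi*exp(-Abs(k))/2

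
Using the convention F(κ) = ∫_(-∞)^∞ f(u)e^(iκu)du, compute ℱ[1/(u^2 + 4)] pi * exp(-2 * Abs(κ))/2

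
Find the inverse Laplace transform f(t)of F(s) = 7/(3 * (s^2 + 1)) 7 * sin(t)/3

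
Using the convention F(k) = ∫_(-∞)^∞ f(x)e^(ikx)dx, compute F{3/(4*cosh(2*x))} 3*pi/(8*cosh(pi*k/4))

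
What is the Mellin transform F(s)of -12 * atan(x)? 6 * pi * sec(pi * s/2)/s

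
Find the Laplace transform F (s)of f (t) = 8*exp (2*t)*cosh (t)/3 8*(s - 2)/ (3*( (s - 2)^2-1))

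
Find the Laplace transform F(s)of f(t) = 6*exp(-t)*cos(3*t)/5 6*(s + 1)/(5*((s + 1)^2 + 9))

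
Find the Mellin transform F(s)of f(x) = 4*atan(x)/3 -2*pi*sec(pi*s/2)/(3*s)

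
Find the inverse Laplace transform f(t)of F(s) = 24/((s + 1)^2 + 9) 8*exp(-t)*sin(3*t)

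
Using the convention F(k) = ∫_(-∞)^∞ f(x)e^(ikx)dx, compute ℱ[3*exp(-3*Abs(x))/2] 9/(k^2+9)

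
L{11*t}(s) 11/s^2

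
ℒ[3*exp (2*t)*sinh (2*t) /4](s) 3/ (2*s*(s - 4) ) 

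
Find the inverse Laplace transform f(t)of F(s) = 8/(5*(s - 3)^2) 8*t*exp(3*t)/5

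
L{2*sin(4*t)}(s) 8/(s^2 + 16)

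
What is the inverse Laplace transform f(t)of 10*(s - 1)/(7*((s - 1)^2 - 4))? 10*exp(t)*cosh(2*t)/7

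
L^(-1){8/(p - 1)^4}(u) 4 * u^3 * exp(u)/3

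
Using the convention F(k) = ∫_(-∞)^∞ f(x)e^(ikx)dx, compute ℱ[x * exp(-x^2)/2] I * sqrt(pi) * k * exp(-k^2/4)/4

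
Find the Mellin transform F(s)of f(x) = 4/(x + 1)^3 2*pi*(s - 2)*(s - 1)/sin(pi*s)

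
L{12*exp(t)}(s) 12/(s - 1)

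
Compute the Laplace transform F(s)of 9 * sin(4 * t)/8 9/(2 * (s^2 + 16))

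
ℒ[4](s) 4/s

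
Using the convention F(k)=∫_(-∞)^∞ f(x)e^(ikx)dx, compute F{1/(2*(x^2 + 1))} pi*exp(-Abs(k))/2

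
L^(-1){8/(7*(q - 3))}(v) 8*exp(3*v)/7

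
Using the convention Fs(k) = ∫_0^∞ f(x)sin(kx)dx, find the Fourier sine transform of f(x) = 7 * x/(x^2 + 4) 7 * pi * exp(-2 * k)/2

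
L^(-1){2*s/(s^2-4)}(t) 2*cosh(2*t)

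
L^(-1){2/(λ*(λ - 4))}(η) exp(2*η)*sinh(2*η)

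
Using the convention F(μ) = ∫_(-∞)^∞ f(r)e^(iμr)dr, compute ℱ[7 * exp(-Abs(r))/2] 7/(μ^2 + 1)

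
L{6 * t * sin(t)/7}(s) 12 * s/(7 * (s^2 + 1)^2)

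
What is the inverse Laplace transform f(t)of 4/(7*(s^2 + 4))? 2*sin(2*t)/7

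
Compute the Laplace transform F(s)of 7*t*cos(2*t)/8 7*(s^2 - 4)/(8*(s^2+4)^2)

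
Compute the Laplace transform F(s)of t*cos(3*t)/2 (s^2 - 9)/(2*(s^2+9)^2)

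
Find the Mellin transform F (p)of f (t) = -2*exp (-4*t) -2^ (1-2*p)*gamma (p)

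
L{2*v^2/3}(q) 4/(3*q^3)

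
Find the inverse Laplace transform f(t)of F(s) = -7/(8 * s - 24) -7 * exp(3 * t)/8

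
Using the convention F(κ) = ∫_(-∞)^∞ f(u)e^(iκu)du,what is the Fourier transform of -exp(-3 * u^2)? -sqrt(3) * sqrt(pi) * exp(-κ^2/12)/3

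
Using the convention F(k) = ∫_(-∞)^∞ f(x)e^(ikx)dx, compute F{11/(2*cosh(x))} 11*pi/(2*cosh(pi*k/2))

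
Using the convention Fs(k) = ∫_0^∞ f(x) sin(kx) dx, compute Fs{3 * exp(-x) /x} 3 * atan(k) 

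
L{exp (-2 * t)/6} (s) 1/ (6 * (s + 2))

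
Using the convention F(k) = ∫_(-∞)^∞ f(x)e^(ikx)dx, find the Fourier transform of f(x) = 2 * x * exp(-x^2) I * sqrt(pi) * k * exp(-k^2/4)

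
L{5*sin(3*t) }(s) 15/(s^2 + 9) 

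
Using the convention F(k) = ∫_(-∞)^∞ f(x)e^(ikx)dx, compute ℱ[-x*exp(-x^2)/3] -I*sqrt(pi)*k*exp(-k^2/4)/6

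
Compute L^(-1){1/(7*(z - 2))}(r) exp(2*r)/7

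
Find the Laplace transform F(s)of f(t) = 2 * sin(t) 2/(s^2 + 1)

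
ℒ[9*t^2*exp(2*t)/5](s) 18/(5*(s - 2)^3)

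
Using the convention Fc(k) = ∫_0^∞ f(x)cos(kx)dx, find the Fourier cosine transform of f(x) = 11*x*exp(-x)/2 11*(1 - k^2)/(2*(k^2 + 1)^2)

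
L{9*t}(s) 9/s^2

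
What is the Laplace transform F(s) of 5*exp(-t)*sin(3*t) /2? 15/(2*((s + 1) ^2 + 9) ) 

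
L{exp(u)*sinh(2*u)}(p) 2/((p - 1)^2 - 4)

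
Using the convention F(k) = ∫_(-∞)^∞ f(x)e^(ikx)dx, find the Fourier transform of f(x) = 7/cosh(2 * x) 7 * pi/(2 * cosh(pi * k/4))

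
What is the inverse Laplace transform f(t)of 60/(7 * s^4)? 10 * t^3/7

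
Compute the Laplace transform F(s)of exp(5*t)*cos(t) (s - 5)/((s - 5)^2 + 1)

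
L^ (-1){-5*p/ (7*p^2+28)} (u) -5*cos (2*u)/7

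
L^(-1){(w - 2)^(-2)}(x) x*exp(2*x)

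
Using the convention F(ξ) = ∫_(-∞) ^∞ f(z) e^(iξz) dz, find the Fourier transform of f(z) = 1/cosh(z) pi/cosh(pi * ξ/2) 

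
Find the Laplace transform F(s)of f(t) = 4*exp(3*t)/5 4/(5*(s - 3))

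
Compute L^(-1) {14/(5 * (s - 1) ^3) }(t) 7 * t^2 * exp(t) /5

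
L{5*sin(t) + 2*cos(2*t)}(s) 5/(s^2 + 1) + 2*s/(s^2 + 4)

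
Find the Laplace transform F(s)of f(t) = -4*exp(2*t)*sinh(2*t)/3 -8/(3*s*(s - 4))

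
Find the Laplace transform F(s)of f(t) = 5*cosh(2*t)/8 5*s/(8*(s^2-4))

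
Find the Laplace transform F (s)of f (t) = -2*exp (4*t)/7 -2/ (7*s - 28)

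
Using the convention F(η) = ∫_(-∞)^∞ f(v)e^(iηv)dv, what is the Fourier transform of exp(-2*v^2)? sqrt(2)*sqrt(pi)*exp(-η^2/8)/2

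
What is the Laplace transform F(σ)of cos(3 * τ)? σ/(σ^2 + 9)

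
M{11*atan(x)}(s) -11*pi*sec(pi*s/2)/(2*s)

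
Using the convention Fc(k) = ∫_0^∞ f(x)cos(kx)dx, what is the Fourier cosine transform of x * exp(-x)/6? (1 - k^2)/(6 * (k^2 + 1)^2)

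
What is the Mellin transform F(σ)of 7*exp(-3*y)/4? 7*gamma(σ)/(4*3^σ)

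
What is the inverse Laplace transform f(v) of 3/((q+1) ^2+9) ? exp(-v)*sin(3*v) 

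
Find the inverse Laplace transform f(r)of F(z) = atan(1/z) sin(r)/r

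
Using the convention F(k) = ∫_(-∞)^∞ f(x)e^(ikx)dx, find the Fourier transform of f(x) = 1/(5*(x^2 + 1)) pi*exp(-Abs(k))/5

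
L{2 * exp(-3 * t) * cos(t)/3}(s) 2 * (s + 3)/(3 * ((s + 3)^2 + 1))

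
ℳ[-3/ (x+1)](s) -3*pi*csc (pi*s)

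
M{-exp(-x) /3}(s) -gamma(s) /3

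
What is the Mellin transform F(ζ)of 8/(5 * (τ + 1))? 8 * pi * csc(pi * ζ)/5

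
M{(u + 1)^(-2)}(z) (-pi*z + pi)/sin(pi*z)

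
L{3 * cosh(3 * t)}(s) 3 * s/(s^2-9)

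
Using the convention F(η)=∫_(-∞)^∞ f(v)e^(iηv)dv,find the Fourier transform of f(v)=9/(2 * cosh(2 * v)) 9 * pi/(4 * cosh(pi * η/4))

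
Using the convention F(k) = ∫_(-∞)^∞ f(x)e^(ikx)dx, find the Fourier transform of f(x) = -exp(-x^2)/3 -sqrt(pi)*exp(-k^2/4)/3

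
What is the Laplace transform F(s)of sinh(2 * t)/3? 2/(3 * (s^2 - 4))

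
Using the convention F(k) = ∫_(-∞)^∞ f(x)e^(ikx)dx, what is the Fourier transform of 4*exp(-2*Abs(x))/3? 16/(3*(k^2 + 4))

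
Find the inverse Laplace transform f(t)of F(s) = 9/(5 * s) 9/5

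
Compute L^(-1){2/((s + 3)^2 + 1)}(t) 2 * exp(-3 * t) * sin(t)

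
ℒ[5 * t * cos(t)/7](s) 5 * (s^2-1)/(7 * (s^2+1)^2)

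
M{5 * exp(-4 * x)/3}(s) 5 * gamma(s)/(3 * 4^s)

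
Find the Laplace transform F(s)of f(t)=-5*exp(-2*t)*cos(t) 5*(-s - 2)/((s + 2)^2 + 1)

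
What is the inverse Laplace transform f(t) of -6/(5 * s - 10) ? -6 * exp(2 * t) /5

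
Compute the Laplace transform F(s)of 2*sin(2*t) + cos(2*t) 4/(s^2 + 4) + s/(s^2 + 4)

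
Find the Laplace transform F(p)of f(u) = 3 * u 3/p^2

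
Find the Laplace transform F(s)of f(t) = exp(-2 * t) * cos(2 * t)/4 (s + 2)/(4 * ((s + 2)^2 + 4))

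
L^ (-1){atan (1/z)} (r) sin (r)/r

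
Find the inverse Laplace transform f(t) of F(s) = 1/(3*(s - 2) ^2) t*exp(2*t) /3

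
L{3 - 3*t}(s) 3/s - 3/s^2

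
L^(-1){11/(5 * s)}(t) 11/5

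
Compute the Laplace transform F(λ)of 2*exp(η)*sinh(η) 2/(λ*(λ - 2))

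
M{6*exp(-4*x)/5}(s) 6*gamma(s)/(5*2^(2*s))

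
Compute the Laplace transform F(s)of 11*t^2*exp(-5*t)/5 22/(5*(s + 5)^3)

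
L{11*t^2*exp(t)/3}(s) 22/(3*(s - 1)^3)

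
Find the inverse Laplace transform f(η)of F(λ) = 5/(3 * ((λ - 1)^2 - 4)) 5 * exp(η) * sinh(2 * η)/6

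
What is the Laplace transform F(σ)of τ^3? 6/σ^4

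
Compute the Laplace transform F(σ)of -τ -1/σ^2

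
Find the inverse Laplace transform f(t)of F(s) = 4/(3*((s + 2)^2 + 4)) 2*exp(-2*t)*sin(2*t)/3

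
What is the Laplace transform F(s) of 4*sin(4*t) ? 16/(s^2 + 16) 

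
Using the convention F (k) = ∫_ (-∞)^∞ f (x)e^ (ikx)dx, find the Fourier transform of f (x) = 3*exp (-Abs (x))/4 3/ (2*(k^2 + 1))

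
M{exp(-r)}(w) gamma(w)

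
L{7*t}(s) 7/s^2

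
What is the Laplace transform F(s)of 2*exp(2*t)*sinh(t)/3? 2/(3*((s - 2)^2 - 1))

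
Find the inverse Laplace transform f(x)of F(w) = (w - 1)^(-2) x * exp(x)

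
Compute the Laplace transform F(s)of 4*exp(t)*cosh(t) 4*(s - 1)/(s*(s - 2))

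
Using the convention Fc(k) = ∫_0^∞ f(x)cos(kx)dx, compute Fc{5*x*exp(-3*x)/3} 5*(9 - k^2)/(3*(k^2 + 9)^2)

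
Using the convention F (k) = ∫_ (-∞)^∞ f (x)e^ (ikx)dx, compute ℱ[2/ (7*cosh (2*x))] pi/ (7*cosh (pi*k/4))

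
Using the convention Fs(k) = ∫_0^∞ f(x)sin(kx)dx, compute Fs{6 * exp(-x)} 6 * k/(k^2 + 1)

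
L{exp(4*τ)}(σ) 1/(σ - 4)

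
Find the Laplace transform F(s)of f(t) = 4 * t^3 24/s^4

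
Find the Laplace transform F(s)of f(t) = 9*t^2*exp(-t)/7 18/(7*(s+1)^3)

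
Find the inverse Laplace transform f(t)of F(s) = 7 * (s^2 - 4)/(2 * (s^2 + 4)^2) 7 * t * cos(2 * t)/2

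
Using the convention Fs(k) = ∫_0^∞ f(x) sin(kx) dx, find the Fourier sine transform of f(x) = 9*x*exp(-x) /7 18*k/(7*(k^2+1) ^2) 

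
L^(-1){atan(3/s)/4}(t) sin(3*t)/(4*t)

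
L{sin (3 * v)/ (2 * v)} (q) atan (3/q)/2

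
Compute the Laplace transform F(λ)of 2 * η 2/λ^2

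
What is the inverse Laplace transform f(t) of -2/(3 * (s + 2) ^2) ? -2 * t * exp(-2 * t) /3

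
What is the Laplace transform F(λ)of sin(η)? 1/(λ^2 + 1)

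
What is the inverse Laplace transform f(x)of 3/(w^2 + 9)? sin(3*x)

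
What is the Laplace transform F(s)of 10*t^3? 60/s^4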